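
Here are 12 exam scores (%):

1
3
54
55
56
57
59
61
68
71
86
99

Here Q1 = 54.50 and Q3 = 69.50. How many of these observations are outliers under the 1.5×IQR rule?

IQR = 15.00; fences at 54.50 − 22.50 = 32.00 and 69.50 + 22.50 = 92.00.
Outside the cutoffs: 1, 3, 99.

3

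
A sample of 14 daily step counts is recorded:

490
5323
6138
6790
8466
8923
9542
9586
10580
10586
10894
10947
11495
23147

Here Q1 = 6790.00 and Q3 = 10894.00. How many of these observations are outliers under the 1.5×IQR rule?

IQR = 4104.00; fences at 6790.00 − 6156.00 = 634.00 and 10894.00 + 6156.00 = 17050.00.
Outside the cutoffs: 490, 23147.

2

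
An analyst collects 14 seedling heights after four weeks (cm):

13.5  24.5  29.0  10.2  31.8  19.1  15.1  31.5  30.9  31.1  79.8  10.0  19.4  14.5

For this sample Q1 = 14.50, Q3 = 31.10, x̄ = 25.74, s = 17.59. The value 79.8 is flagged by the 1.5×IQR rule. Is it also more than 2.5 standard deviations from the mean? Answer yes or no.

z = (79.8 − 25.74) / 17.59 = 3.07.
|z| = 3.07 > 2.5.

yes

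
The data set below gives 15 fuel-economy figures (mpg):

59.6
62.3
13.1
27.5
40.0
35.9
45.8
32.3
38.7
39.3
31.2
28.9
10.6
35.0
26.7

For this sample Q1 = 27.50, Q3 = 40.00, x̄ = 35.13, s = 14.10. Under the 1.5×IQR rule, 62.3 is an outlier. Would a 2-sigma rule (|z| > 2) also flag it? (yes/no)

z = (62.3 − 35.13) / 14.10 = 1.93.
|z| = 1.93 ≤ 2.

no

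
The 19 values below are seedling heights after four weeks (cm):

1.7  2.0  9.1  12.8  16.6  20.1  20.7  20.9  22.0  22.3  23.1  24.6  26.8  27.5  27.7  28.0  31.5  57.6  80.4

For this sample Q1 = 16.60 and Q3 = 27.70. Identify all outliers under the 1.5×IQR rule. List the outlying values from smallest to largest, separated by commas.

57.6, 80.4

IQR = Q3 − Q1 = 27.70 − 16.60 = 11.10.
Lower fence = Q1 − 1.5·IQR = 16.60 − 16.65 = -0.05.
Upper fence = Q3 + 1.5·IQR = 27.70 + 16.65 = 44.35.
57.6 > 44.35 → outlier.
80.4 > 44.35 → outlier.
All remaining values lie within [-0.05, 44.35].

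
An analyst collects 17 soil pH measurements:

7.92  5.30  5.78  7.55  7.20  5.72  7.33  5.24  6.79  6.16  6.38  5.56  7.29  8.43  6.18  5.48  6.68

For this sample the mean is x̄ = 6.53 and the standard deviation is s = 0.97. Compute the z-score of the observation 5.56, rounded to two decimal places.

-1.00

z = (5.56 − 6.53) / 0.97 = -1.00.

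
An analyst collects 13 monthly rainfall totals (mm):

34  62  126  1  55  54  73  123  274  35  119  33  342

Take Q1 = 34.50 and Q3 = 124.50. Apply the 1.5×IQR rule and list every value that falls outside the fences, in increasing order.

IQR = Q3 − Q1 = 124.50 − 34.50 = 90.00.
Lower fence = Q1 − 1.5·IQR = 34.50 − 135.00 = -100.50.
Upper fence = Q3 + 1.5·IQR = 124.50 + 135.00 = 259.50.
274 > 259.50 → outlier.
342 > 259.50 → outlier.
All remaining values lie within [-100.50, 259.50].

274, 342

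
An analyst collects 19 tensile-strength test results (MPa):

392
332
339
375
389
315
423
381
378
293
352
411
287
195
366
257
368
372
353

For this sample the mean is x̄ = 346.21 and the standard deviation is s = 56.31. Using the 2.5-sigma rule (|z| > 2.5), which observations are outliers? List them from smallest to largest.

195

Cutoffs at x̄ ± 2.5s: 346.21 ± 2.5·56.31 = [205.435, 486.985].
195: z = -2.69, |z| > 2.5 → outlier.
Every other value lies within [205.435, 486.985].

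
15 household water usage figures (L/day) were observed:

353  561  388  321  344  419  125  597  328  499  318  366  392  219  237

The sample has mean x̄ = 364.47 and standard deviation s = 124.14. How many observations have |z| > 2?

0

Cutoffs: x̄ ± 2s = [116.19, 612.75].
Every value lies within the cutoffs.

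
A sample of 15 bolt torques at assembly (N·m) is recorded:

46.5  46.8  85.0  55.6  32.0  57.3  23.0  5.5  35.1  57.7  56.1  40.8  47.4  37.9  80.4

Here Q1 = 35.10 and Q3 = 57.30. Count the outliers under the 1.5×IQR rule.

0

IQR = 22.20; fences at 35.10 − 33.30 = 1.80 and 57.30 + 33.30 = 90.60.
Every value lies within the cutoffs.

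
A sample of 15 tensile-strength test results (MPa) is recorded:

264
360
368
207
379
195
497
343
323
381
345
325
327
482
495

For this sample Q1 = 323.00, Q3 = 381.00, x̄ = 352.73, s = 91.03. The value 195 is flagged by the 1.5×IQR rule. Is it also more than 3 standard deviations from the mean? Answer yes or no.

no

z = (195 − 352.73) / 91.03 = -1.73.
|z| = 1.73 ≤ 3.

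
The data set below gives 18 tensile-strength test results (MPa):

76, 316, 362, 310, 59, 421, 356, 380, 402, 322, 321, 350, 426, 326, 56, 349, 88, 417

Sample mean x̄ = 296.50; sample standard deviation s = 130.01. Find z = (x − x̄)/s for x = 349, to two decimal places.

0.40

z = (349 − 296.50) / 130.01 = 0.40.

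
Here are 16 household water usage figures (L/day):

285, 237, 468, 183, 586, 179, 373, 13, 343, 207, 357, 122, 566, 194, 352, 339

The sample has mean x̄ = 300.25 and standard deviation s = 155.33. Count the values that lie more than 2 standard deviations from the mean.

0

Cutoffs: x̄ ± 2s = [-10.41, 610.91].
Every value lies within the cutoffs.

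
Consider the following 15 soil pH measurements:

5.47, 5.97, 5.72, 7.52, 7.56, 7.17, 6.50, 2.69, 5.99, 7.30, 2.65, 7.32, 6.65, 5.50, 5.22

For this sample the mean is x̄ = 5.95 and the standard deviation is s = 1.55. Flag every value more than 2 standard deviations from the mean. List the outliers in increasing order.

Cutoffs at x̄ ± 2s: 5.95 ± 2·1.55 = [2.85, 9.05].
2.65: z = -2.13, |z| > 2 → outlier.
2.69: z = -2.10, |z| > 2 → outlier.
Every other value lies within [2.85, 9.05].

2.65, 2.69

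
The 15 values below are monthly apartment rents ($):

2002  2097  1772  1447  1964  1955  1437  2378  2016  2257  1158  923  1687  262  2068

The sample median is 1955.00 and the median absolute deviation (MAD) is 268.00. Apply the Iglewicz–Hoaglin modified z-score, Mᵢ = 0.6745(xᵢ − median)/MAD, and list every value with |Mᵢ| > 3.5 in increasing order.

262

|Mᵢ| > 3.5 ⇔ |xᵢ − 1955.00| > 3.5·268.00/0.6745 = 1390.66.
So outliers lie outside [564.34, 3345.66].
262: M = -4.26 → outlier.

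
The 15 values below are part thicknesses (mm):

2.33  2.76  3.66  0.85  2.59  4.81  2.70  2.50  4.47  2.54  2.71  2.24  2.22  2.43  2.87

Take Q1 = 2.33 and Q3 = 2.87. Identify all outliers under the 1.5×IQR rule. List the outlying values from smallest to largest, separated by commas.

IQR = Q3 − Q1 = 2.87 − 2.33 = 0.54.
Lower fence = Q1 − 1.5·IQR = 2.33 − 0.81 = 1.52.
Upper fence = Q3 + 1.5·IQR = 2.87 + 0.81 = 3.68.
0.85 < 1.52 → outlier.
4.47 > 3.68 → outlier.
4.81 > 3.68 → outlier.
All remaining values lie within [1.52, 3.68].

0.85, 4.47, 4.81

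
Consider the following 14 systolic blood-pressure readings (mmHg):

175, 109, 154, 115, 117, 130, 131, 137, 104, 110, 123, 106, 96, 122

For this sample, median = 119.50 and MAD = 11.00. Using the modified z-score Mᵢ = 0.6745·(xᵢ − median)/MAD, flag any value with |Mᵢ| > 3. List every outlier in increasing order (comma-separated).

175

|Mᵢ| > 3 ⇔ |xᵢ − 119.50| > 3·11.00/0.6745 = 48.93.
So outliers lie outside [70.57, 168.43].
175: M = 3.40 → outlier.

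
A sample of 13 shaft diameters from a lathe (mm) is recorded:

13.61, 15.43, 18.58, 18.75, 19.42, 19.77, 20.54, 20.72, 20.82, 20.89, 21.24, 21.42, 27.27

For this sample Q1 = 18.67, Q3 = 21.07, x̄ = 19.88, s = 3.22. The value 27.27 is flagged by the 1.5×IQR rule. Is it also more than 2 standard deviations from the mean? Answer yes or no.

yes

z = (27.27 − 19.88) / 3.22 = 2.30.
|z| = 2.30 > 2.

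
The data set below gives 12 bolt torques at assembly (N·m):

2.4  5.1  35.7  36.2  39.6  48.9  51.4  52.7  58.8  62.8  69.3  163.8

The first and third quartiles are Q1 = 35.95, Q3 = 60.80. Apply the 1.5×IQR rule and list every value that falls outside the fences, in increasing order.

IQR = Q3 − Q1 = 60.80 − 35.95 = 24.85.
Lower fence = Q1 − 1.5·IQR = 35.95 − 37.275 = -1.325.
Upper fence = Q3 + 1.5·IQR = 60.80 + 37.275 = 98.075.
163.8 > 98.075 → outlier.
All remaining values lie within [-1.325, 98.075].

163.8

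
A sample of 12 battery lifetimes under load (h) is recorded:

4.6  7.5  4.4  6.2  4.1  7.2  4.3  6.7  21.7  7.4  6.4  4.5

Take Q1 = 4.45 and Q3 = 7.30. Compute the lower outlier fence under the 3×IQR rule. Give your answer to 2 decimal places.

-4.10

IQR = Q3 − Q1 = 7.30 − 4.45 = 2.85.
Lower fence = Q1 − 3·IQR = 4.45 − 8.55 = -4.10.
Upper fence = Q3 + 3·IQR = 7.30 + 8.55 = 15.85.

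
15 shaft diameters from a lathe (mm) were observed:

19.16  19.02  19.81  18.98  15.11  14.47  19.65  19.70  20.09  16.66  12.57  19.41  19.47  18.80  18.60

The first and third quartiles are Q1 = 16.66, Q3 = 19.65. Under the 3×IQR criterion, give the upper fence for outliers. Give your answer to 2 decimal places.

IQR = Q3 − Q1 = 19.65 − 16.66 = 2.99.
Lower fence = Q1 − 3·IQR = 16.66 − 8.97 = 7.69.
Upper fence = Q3 + 3·IQR = 19.65 + 8.97 = 28.62.

28.62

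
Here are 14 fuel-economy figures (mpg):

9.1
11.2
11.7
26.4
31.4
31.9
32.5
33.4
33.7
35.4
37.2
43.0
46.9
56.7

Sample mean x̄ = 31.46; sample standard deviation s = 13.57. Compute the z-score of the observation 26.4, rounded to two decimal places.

z = (26.4 − 31.46) / 13.57 = -0.37.

-0.37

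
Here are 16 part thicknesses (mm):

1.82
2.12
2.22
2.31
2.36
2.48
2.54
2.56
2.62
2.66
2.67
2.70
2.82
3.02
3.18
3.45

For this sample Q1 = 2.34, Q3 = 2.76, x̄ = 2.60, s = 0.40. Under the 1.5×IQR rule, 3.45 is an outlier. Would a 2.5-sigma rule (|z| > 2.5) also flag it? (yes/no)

no

z = (3.45 − 2.60) / 0.40 = 2.13.
|z| = 2.13 ≤ 2.5.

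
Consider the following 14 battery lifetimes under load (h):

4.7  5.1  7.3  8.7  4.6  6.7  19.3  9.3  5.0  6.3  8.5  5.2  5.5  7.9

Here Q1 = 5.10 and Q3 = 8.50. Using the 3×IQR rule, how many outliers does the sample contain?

IQR = 3.40; fences at 5.10 − 10.20 = -5.10 and 8.50 + 10.20 = 18.70.
Outside the cutoffs: 19.3.

1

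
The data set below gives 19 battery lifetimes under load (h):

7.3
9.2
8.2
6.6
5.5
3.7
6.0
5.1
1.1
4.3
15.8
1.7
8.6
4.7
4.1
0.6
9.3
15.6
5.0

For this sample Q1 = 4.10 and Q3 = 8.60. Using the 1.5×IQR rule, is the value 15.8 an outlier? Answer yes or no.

IQR = Q3 − Q1 = 8.60 − 4.10 = 4.50.
Lower fence = Q1 − 1.5·IQR = 4.10 − 6.75 = -2.65.
Upper fence = Q3 + 1.5·IQR = 8.60 + 6.75 = 15.35.
15.8 lies above the upper fence.

yes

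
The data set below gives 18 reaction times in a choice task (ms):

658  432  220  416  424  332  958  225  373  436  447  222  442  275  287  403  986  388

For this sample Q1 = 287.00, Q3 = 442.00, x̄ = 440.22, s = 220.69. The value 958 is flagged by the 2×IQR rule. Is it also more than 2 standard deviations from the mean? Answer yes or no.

z = (958 − 440.22) / 220.69 = 2.35.
|z| = 2.35 > 2.

yes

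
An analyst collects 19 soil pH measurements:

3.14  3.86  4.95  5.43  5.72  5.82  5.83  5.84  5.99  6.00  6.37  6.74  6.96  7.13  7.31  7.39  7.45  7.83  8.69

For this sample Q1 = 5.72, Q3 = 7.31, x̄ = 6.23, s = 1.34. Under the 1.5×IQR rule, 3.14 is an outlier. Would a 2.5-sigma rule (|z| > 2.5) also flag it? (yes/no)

z = (3.14 − 6.23) / 1.34 = -2.31.
|z| = 2.31 ≤ 2.5.

no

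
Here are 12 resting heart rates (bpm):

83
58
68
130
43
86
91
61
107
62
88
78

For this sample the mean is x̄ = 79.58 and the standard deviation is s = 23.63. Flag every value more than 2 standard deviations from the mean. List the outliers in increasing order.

Cutoffs at x̄ ± 2s: 79.58 ± 2·23.63 = [32.32, 126.84].
130: z = 2.13, |z| > 2 → outlier.
Every other value lies within [32.32, 126.84].

130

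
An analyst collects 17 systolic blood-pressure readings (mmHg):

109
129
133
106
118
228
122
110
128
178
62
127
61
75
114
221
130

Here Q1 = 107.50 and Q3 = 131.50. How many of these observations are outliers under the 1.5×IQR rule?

IQR = 24.00; fences at 107.50 − 36.00 = 71.50 and 131.50 + 36.00 = 167.50.
Outside the cutoffs: 61, 62, 178, 221, 228.

5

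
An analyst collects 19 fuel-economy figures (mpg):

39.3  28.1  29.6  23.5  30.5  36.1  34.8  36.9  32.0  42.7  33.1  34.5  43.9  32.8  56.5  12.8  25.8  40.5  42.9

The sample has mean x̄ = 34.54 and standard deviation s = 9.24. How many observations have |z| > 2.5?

Cutoffs: x̄ ± 2.5s = [11.44, 57.64].
Every value lies within the cutoffs.

0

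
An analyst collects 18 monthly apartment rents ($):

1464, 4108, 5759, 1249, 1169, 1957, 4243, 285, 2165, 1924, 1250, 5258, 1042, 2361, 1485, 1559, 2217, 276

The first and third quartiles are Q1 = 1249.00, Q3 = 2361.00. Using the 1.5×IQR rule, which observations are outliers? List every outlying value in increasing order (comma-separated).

IQR = Q3 − Q1 = 2361.00 − 1249.00 = 1112.00.
Lower fence = Q1 − 1.5·IQR = 1249.00 − 1668.00 = -419.00.
Upper fence = Q3 + 1.5·IQR = 2361.00 + 1668.00 = 4029.00.
4108 > 4029.00 → outlier.
4243 > 4029.00 → outlier.
5258 > 4029.00 → outlier.
5759 > 4029.00 → outlier.
All remaining values lie within [-419.00, 4029.00].

4108, 4243, 5258, 5759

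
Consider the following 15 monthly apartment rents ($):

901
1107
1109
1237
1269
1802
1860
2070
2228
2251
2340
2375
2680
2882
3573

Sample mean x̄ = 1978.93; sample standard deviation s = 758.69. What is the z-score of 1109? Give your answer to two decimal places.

-1.15

z = (1109 − 1978.93) / 758.69 = -1.15.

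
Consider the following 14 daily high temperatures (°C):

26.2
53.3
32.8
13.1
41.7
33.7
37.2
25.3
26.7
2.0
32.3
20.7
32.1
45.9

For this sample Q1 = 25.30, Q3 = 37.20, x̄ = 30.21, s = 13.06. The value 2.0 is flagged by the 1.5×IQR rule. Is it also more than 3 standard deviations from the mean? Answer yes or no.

no

z = (2.0 − 30.21) / 13.06 = -2.16.
|z| = 2.16 ≤ 3.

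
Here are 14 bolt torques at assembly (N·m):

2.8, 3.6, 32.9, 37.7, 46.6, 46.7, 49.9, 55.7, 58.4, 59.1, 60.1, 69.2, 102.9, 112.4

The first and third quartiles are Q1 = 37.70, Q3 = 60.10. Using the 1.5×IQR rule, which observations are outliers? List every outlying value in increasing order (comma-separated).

2.8, 3.6, 102.9, 112.4

IQR = Q3 − Q1 = 60.10 − 37.70 = 22.40.
Lower fence = Q1 − 1.5·IQR = 37.70 − 33.60 = 4.10.
Upper fence = Q3 + 1.5·IQR = 60.10 + 33.60 = 93.70.
2.8 < 4.10 → outlier.
3.6 < 4.10 → outlier.
102.9 > 93.70 → outlier.
112.4 > 93.70 → outlier.
All remaining values lie within [4.10, 93.70].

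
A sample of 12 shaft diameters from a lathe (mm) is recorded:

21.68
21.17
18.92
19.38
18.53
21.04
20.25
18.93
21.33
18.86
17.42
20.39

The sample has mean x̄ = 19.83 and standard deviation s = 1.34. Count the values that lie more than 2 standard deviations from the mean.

Cutoffs: x̄ ± 2s = [17.15, 22.51].
Every value lies within the cutoffs.

0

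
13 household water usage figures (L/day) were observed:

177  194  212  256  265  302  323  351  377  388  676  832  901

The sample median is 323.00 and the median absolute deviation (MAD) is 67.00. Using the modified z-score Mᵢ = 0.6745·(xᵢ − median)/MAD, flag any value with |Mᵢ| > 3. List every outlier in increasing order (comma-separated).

|Mᵢ| > 3 ⇔ |xᵢ − 323.00| > 3·67.00/0.6745 = 298.00.
So outliers lie outside [25.00, 621.00].
676: M = 3.55 → outlier.
832: M = 5.12 → outlier.
901: M = 5.82 → outlier.

676, 832, 901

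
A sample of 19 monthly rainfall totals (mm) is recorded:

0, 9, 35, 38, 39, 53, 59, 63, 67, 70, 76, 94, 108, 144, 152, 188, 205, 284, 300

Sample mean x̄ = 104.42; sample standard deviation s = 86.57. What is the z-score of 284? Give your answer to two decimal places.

2.07

z = (284 − 104.42) / 86.57 = 2.07.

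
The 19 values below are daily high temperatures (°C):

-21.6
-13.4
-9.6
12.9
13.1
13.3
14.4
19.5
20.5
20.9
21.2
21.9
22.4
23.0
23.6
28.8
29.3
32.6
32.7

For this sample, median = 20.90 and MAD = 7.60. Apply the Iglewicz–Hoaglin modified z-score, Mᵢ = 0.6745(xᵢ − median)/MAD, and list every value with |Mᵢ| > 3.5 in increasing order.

|Mᵢ| > 3.5 ⇔ |xᵢ − 20.90| > 3.5·7.60/0.6745 = 39.44.
So outliers lie outside [-18.54, 60.34].
-21.6: M = -3.77 → outlier.

-21.6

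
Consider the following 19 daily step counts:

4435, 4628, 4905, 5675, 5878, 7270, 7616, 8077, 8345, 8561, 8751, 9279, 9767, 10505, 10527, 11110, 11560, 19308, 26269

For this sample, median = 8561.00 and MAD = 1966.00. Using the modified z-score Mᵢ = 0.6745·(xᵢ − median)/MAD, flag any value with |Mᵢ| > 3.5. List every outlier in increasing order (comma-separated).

19308, 26269

|Mᵢ| > 3.5 ⇔ |xᵢ − 8561.00| > 3.5·1966.00/0.6745 = 10201.63.
So outliers lie outside [-1640.63, 18762.63].
19308: M = 3.69 → outlier.
26269: M = 6.08 → outlier.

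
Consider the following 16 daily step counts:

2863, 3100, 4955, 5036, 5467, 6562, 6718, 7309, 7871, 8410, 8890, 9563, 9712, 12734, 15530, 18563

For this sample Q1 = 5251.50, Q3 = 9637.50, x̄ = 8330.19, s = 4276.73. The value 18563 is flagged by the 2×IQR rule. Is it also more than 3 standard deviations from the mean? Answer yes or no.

z = (18563 − 8330.19) / 4276.73 = 2.39.
|z| = 2.39 ≤ 3.

no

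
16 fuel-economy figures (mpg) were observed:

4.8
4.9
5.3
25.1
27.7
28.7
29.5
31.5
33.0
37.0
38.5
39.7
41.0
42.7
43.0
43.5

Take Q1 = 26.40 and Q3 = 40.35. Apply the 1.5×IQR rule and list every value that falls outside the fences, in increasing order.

4.8, 4.9, 5.3

IQR = Q3 − Q1 = 40.35 − 26.40 = 13.95.
Lower fence = Q1 − 1.5·IQR = 26.40 − 20.925 = 5.475.
Upper fence = Q3 + 1.5·IQR = 40.35 + 20.925 = 61.275.
4.8 < 5.475 → outlier.
4.9 < 5.475 → outlier.
5.3 < 5.475 → outlier.
All remaining values lie within [5.475, 61.275].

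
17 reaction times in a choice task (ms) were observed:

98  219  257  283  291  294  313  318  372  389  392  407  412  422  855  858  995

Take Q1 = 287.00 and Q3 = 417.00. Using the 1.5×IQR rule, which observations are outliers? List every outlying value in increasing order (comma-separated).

855, 858, 995

IQR = Q3 − Q1 = 417.00 − 287.00 = 130.00.
Lower fence = Q1 − 1.5·IQR = 287.00 − 195.00 = 92.00.
Upper fence = Q3 + 1.5·IQR = 417.00 + 195.00 = 612.00.
855 > 612.00 → outlier.
858 > 612.00 → outlier.
995 > 612.00 → outlier.
All remaining values lie within [92.00, 612.00].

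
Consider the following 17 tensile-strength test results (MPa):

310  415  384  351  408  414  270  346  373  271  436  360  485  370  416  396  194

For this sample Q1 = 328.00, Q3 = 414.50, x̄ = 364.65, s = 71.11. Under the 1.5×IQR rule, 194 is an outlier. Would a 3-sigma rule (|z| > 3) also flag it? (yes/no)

z = (194 − 364.65) / 71.11 = -2.40.
|z| = 2.40 ≤ 3.

no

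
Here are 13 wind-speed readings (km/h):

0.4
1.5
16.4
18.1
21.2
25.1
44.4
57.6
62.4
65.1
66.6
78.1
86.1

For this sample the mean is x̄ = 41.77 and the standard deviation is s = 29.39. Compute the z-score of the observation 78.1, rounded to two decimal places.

z = (78.1 − 41.77) / 29.39 = 1.24.

1.24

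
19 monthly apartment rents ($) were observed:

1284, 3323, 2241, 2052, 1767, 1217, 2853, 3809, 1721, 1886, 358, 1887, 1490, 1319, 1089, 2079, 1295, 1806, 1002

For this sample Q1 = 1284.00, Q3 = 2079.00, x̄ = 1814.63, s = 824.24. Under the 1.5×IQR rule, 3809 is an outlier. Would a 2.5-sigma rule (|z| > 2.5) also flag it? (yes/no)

no

z = (3809 − 1814.63) / 824.24 = 2.42.
|z| = 2.42 ≤ 2.5.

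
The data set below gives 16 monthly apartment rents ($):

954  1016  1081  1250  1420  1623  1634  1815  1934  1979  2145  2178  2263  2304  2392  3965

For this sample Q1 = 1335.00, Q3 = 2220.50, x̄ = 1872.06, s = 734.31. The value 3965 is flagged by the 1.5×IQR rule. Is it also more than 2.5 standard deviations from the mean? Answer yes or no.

z = (3965 − 1872.06) / 734.31 = 2.85.
|z| = 2.85 > 2.5.

yes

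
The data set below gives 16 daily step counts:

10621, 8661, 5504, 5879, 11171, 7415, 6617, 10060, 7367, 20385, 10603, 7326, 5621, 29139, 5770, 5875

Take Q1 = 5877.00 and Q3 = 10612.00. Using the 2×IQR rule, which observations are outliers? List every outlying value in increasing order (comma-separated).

IQR = Q3 − Q1 = 10612.00 − 5877.00 = 4735.00.
Lower fence = Q1 − 2·IQR = 5877.00 − 9470.00 = -3593.00.
Upper fence = Q3 + 2·IQR = 10612.00 + 9470.00 = 20082.00.
20385 > 20082.00 → outlier.
29139 > 20082.00 → outlier.
All remaining values lie within [-3593.00, 20082.00].

20385, 29139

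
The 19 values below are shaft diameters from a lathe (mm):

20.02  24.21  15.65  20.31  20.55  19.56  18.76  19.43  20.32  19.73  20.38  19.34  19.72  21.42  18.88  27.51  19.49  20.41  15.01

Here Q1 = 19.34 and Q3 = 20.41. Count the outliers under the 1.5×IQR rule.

IQR = 1.07; fences at 19.34 − 1.605 = 17.735 and 20.41 + 1.605 = 22.015.
Outside the cutoffs: 15.01, 15.65, 24.21, 27.51.

4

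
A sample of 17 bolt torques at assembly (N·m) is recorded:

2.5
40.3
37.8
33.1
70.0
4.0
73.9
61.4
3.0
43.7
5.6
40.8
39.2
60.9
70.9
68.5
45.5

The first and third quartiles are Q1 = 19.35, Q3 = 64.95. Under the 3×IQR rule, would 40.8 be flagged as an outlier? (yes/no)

IQR = Q3 − Q1 = 64.95 − 19.35 = 45.60.
Lower fence = Q1 − 3·IQR = 19.35 − 136.80 = -117.45.
Upper fence = Q3 + 3·IQR = 64.95 + 136.80 = 201.75.
40.8 lies within [-117.45, 201.75].

no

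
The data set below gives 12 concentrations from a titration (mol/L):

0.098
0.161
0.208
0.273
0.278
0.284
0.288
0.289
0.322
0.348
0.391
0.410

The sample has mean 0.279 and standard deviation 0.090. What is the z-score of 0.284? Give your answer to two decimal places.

0.06

z = (0.284 − 0.279) / 0.090 = 0.06.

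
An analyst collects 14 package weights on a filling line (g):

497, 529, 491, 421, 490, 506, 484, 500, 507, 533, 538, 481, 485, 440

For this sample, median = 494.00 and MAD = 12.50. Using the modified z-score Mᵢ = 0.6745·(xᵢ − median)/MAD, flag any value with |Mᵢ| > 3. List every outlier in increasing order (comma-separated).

421

|Mᵢ| > 3 ⇔ |xᵢ − 494.00| > 3·12.50/0.6745 = 55.60.
So outliers lie outside [438.40, 549.60].
421: M = -3.94 → outlier.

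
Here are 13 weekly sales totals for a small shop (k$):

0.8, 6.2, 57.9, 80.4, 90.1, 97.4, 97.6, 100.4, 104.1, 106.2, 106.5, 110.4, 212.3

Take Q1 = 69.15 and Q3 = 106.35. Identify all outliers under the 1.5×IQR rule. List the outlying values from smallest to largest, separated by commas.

IQR = Q3 − Q1 = 106.35 − 69.15 = 37.20.
Lower fence = Q1 − 1.5·IQR = 69.15 − 55.80 = 13.35.
Upper fence = Q3 + 1.5·IQR = 106.35 + 55.80 = 162.15.
0.8 < 13.35 → outlier.
6.2 < 13.35 → outlier.
212.3 > 162.15 → outlier.
All remaining values lie within [13.35, 162.15].

0.8, 6.2, 212.3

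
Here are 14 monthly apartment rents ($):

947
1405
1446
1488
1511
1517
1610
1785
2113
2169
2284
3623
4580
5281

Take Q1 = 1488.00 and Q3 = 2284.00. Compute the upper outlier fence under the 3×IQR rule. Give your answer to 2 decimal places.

IQR = Q3 − Q1 = 2284.00 − 1488.00 = 796.00.
Lower fence = Q1 − 3·IQR = 1488.00 − 2388.00 = -900.00.
Upper fence = Q3 + 3·IQR = 2284.00 + 2388.00 = 4672.00.

4672.00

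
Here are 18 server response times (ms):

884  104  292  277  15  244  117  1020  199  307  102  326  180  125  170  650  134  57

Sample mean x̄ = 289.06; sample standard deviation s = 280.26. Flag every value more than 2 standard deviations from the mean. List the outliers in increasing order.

Cutoffs at x̄ ± 2s: 289.06 ± 2·280.26 = [-271.46, 849.58].
884: z = 2.12, |z| > 2 → outlier.
1020: z = 2.61, |z| > 2 → outlier.
Every other value lies within [-271.46, 849.58].

884, 1020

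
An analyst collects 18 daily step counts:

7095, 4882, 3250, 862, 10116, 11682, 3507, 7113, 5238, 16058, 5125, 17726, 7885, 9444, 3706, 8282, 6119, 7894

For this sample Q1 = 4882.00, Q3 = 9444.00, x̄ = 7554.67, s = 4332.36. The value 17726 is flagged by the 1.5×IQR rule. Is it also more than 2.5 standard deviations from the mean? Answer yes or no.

no

z = (17726 − 7554.67) / 4332.36 = 2.35.
|z| = 2.35 ≤ 2.5.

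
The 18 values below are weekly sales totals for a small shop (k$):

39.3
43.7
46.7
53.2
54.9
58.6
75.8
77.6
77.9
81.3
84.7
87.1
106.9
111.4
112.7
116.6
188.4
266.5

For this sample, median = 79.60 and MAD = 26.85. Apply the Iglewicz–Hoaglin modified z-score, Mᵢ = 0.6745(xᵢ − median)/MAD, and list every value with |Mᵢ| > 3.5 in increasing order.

|Mᵢ| > 3.5 ⇔ |xᵢ − 79.60| > 3.5·26.85/0.6745 = 139.33.
So outliers lie outside [-59.73, 218.93].
266.5: M = 4.70 → outlier.

266.5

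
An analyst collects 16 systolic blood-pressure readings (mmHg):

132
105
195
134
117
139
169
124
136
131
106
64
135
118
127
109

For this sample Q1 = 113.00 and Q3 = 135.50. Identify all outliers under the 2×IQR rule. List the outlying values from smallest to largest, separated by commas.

IQR = Q3 − Q1 = 135.50 − 113.00 = 22.50.
Lower fence = Q1 − 2·IQR = 113.00 − 45.00 = 68.00.
Upper fence = Q3 + 2·IQR = 135.50 + 45.00 = 180.50.
64 < 68.00 → outlier.
195 > 180.50 → outlier.
All remaining values lie within [68.00, 180.50].

64, 195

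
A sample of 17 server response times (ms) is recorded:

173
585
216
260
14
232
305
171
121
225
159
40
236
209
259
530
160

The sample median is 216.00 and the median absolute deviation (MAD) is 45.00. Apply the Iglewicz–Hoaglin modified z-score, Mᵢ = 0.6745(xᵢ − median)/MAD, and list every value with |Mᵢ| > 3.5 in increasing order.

|Mᵢ| > 3.5 ⇔ |xᵢ − 216.00| > 3.5·45.00/0.6745 = 233.51.
So outliers lie outside [-17.51, 449.51].
530: M = 4.71 → outlier.
585: M = 5.53 → outlier.

530, 585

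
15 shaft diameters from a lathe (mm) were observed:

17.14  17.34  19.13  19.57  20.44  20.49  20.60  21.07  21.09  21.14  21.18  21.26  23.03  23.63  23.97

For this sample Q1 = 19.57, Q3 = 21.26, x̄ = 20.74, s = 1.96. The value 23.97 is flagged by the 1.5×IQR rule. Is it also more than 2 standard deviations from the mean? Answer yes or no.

z = (23.97 − 20.74) / 1.96 = 1.65.
|z| = 1.65 ≤ 2.

no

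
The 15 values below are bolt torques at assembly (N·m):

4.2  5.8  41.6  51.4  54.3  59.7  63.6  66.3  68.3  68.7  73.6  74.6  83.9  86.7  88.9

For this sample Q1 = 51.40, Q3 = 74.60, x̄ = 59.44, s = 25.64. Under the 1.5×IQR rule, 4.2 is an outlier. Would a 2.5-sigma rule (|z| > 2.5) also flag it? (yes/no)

z = (4.2 − 59.44) / 25.64 = -2.15.
|z| = 2.15 ≤ 2.5.

no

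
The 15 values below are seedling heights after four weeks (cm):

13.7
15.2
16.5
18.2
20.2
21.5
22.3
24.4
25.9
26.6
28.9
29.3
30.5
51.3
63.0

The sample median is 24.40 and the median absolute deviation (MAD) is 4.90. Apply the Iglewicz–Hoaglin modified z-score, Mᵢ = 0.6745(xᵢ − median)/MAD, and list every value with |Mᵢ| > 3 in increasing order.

51.3, 63.0

|Mᵢ| > 3 ⇔ |xᵢ − 24.40| > 3·4.90/0.6745 = 21.79.
So outliers lie outside [2.61, 46.19].
51.3: M = 3.70 → outlier.
63.0: M = 5.31 → outlier.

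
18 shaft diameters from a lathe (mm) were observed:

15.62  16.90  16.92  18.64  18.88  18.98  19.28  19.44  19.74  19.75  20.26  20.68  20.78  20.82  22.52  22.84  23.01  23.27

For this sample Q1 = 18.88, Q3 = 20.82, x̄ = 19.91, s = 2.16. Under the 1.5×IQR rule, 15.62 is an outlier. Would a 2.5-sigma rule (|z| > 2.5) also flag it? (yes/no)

no

z = (15.62 − 19.91) / 2.16 = -1.99.
|z| = 1.99 ≤ 2.5.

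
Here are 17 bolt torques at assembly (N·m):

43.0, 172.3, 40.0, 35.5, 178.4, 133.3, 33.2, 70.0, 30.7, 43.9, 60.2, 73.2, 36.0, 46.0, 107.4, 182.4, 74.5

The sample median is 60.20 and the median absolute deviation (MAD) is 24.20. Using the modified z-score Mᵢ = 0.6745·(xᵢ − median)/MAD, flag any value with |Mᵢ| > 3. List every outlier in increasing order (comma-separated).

|Mᵢ| > 3 ⇔ |xᵢ − 60.20| > 3·24.20/0.6745 = 107.64.
So outliers lie outside [-47.44, 167.84].
172.3: M = 3.12 → outlier.
178.4: M = 3.29 → outlier.
182.4: M = 3.41 → outlier.

172.3, 178.4, 182.4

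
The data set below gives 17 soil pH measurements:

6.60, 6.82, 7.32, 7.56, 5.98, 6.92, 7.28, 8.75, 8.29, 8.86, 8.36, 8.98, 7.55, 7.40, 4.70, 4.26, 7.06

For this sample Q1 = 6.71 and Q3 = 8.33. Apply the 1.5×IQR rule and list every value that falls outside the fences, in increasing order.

IQR = Q3 − Q1 = 8.33 − 6.71 = 1.62.
Lower fence = Q1 − 1.5·IQR = 6.71 − 2.43 = 4.28.
Upper fence = Q3 + 1.5·IQR = 8.33 + 2.43 = 10.76.
4.26 < 4.28 → outlier.
All remaining values lie within [4.28, 10.76].

4.26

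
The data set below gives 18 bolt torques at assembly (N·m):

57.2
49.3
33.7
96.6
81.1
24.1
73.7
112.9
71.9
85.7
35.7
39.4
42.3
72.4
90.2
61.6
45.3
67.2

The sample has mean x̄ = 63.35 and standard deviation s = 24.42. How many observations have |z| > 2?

1

Cutoffs: x̄ ± 2s = [14.51, 112.19].
Outside the cutoffs: 112.9.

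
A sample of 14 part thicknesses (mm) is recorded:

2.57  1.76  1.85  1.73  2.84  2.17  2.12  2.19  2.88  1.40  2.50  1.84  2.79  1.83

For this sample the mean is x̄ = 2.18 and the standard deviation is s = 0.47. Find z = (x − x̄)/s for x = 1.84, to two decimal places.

-0.72

z = (1.84 − 2.18) / 0.47 = -0.72.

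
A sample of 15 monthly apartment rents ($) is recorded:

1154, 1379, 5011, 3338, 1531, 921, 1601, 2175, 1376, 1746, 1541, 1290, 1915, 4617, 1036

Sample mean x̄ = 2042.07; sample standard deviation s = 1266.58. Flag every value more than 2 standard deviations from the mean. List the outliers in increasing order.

Cutoffs at x̄ ± 2s: 2042.07 ± 2·1266.58 = [-491.09, 4575.23].
4617: z = 2.03, |z| > 2 → outlier.
5011: z = 2.34, |z| > 2 → outlier.
Every other value lies within [-491.09, 4575.23].

4617, 5011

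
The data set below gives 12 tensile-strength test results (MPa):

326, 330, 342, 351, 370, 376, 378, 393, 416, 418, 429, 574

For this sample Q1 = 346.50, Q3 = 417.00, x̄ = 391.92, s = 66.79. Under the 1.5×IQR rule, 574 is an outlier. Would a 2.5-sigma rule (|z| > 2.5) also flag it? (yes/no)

z = (574 − 391.92) / 66.79 = 2.73.
|z| = 2.73 > 2.5.

yes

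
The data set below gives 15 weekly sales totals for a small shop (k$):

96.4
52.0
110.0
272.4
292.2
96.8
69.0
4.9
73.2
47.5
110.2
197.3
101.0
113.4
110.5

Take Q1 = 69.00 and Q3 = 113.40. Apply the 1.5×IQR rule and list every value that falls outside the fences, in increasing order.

197.3, 272.4, 292.2

IQR = Q3 − Q1 = 113.40 − 69.00 = 44.40.
Lower fence = Q1 − 1.5·IQR = 69.00 − 66.60 = 2.40.
Upper fence = Q3 + 1.5·IQR = 113.40 + 66.60 = 180.00.
197.3 > 180.00 → outlier.
272.4 > 180.00 → outlier.
292.2 > 180.00 → outlier.
All remaining values lie within [2.40, 180.00].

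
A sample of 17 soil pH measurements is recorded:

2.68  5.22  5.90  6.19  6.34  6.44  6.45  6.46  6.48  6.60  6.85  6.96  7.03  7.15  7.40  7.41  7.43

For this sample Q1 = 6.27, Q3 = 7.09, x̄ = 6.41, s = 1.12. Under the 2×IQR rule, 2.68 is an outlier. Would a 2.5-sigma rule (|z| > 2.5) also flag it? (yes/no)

yes

z = (2.68 − 6.41) / 1.12 = -3.33.
|z| = 3.33 > 2.5.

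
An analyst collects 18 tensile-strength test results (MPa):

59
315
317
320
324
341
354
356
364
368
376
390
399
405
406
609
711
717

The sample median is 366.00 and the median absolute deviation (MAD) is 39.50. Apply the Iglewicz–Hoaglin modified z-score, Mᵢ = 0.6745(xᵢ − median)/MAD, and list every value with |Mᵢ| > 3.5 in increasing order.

|Mᵢ| > 3.5 ⇔ |xᵢ − 366.00| > 3.5·39.50/0.6745 = 204.97.
So outliers lie outside [161.03, 570.97].
59: M = -5.24 → outlier.
609: M = 4.15 → outlier.
711: M = 5.89 → outlier.
717: M = 5.99 → outlier.

59, 609, 711, 717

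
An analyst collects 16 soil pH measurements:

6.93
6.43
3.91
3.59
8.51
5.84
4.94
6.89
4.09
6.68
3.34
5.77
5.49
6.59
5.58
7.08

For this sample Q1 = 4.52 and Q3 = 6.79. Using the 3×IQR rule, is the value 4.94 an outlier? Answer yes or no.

IQR = Q3 − Q1 = 6.79 − 4.52 = 2.27.
Lower fence = Q1 − 3·IQR = 4.52 − 6.81 = -2.29.
Upper fence = Q3 + 3·IQR = 6.79 + 6.81 = 13.60.
4.94 lies within [-2.29, 13.60].

no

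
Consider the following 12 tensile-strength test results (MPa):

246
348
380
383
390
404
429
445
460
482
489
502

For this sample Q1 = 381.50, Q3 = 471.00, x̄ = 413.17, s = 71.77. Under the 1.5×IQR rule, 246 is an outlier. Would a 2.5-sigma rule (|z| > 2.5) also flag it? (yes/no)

z = (246 − 413.17) / 71.77 = -2.33.
|z| = 2.33 ≤ 2.5.

no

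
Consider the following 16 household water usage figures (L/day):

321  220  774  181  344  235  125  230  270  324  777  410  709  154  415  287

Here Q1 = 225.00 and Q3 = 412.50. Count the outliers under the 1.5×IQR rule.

3

IQR = 187.50; fences at 225.00 − 281.25 = -56.25 and 412.50 + 281.25 = 693.75.
Outside the cutoffs: 709, 774, 777.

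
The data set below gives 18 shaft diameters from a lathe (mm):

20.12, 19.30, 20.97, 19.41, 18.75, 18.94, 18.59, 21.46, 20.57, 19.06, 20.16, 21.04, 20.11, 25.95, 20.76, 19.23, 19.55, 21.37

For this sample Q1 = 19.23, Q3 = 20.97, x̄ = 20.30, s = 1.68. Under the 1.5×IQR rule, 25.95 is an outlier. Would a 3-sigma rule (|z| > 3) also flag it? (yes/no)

yes

z = (25.95 − 20.30) / 1.68 = 3.36.
|z| = 3.36 > 3.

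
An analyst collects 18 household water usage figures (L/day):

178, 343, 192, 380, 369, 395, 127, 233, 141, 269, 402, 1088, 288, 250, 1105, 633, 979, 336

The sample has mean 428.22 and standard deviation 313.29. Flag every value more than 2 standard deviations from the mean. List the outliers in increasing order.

Cutoffs at x̄ ± 2s: 428.22 ± 2·313.29 = [-198.36, 1054.80].
1088: z = 2.11, |z| > 2 → outlier.
1105: z = 2.16, |z| > 2 → outlier.
Every other value lies within [-198.36, 1054.80].

1088, 1105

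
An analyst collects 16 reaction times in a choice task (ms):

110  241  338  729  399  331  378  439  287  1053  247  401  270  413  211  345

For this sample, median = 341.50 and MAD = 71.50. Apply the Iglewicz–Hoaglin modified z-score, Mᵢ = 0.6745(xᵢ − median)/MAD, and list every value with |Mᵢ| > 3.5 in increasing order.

|Mᵢ| > 3.5 ⇔ |xᵢ − 341.50| > 3.5·71.50/0.6745 = 371.02.
So outliers lie outside [-29.52, 712.52].
729: M = 3.66 → outlier.
1053: M = 6.71 → outlier.

729, 1053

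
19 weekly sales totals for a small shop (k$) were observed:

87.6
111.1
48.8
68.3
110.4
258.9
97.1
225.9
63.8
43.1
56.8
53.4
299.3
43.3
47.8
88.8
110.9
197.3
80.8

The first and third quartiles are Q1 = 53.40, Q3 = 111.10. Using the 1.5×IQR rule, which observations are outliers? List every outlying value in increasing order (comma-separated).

IQR = Q3 − Q1 = 111.10 − 53.40 = 57.70.
Lower fence = Q1 − 1.5·IQR = 53.40 − 86.55 = -33.15.
Upper fence = Q3 + 1.5·IQR = 111.10 + 86.55 = 197.65.
225.9 > 197.65 → outlier.
258.9 > 197.65 → outlier.
299.3 > 197.65 → outlier.
All remaining values lie within [-33.15, 197.65].

225.9, 258.9, 299.3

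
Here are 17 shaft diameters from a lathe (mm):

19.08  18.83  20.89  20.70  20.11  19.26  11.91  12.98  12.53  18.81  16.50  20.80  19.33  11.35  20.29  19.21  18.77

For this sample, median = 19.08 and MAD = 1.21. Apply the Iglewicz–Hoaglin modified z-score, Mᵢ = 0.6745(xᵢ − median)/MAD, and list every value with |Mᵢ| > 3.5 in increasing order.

|Mᵢ| > 3.5 ⇔ |xᵢ − 19.08| > 3.5·1.21/0.6745 = 6.28.
So outliers lie outside [12.80, 25.36].
11.35: M = -4.31 → outlier.
11.91: M = -4.00 → outlier.
12.53: M = -3.65 → outlier.

11.35, 11.91, 12.53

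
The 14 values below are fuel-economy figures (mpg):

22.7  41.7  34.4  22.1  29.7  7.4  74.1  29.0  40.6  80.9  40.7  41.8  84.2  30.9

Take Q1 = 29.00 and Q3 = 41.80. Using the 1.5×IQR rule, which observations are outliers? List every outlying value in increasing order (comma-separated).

7.4, 74.1, 80.9, 84.2

IQR = Q3 − Q1 = 41.80 − 29.00 = 12.80.
Lower fence = Q1 − 1.5·IQR = 29.00 − 19.20 = 9.80.
Upper fence = Q3 + 1.5·IQR = 41.80 + 19.20 = 61.00.
7.4 < 9.80 → outlier.
74.1 > 61.00 → outlier.
80.9 > 61.00 → outlier.
84.2 > 61.00 → outlier.
All remaining values lie within [9.80, 61.00].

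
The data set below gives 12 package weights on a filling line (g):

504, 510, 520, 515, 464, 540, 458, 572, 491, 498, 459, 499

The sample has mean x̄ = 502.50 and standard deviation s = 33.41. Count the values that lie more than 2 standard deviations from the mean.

1

Cutoffs: x̄ ± 2s = [435.68, 569.32].
Outside the cutoffs: 572.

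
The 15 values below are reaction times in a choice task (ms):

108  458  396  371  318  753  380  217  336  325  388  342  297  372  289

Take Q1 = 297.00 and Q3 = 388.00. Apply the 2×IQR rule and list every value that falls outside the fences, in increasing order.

108, 753

IQR = Q3 − Q1 = 388.00 − 297.00 = 91.00.
Lower fence = Q1 − 2·IQR = 297.00 − 182.00 = 115.00.
Upper fence = Q3 + 2·IQR = 388.00 + 182.00 = 570.00.
108 < 115.00 → outlier.
753 > 570.00 → outlier.
All remaining values lie within [115.00, 570.00].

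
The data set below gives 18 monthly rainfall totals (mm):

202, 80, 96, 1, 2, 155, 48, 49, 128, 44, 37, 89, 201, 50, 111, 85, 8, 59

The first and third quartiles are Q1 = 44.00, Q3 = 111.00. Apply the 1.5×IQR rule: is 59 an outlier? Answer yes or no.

no

IQR = Q3 − Q1 = 111.00 − 44.00 = 67.00.
Lower fence = Q1 − 1.5·IQR = 44.00 − 100.50 = -56.50.
Upper fence = Q3 + 1.5·IQR = 111.00 + 100.50 = 211.50.
59 lies within [-56.50, 211.50].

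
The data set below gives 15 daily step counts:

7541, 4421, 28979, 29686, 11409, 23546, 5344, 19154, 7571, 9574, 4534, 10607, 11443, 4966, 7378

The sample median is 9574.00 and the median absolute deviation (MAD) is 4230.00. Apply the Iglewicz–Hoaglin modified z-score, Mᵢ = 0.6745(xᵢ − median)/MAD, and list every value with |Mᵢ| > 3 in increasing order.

28979, 29686

|Mᵢ| > 3 ⇔ |xᵢ − 9574.00| > 3·4230.00/0.6745 = 18813.94.
So outliers lie outside [-9239.94, 28387.94].
28979: M = 3.09 → outlier.
29686: M = 3.21 → outlier.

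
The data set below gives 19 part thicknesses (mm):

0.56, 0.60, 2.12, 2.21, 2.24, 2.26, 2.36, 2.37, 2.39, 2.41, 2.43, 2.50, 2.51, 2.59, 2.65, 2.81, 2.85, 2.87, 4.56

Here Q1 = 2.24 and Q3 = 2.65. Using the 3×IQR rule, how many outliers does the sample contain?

IQR = 0.41; fences at 2.24 − 1.23 = 1.01 and 2.65 + 1.23 = 3.88.
Outside the cutoffs: 0.56, 0.60, 4.56.

3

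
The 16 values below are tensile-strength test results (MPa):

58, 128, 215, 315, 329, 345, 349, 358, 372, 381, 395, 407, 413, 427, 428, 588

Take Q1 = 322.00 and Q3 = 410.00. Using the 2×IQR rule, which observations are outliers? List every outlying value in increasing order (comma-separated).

IQR = Q3 − Q1 = 410.00 − 322.00 = 88.00.
Lower fence = Q1 − 2·IQR = 322.00 − 176.00 = 146.00.
Upper fence = Q3 + 2·IQR = 410.00 + 176.00 = 586.00.
58 < 146.00 → outlier.
128 < 146.00 → outlier.
588 > 586.00 → outlier.
All remaining values lie within [146.00, 586.00].

58, 128, 588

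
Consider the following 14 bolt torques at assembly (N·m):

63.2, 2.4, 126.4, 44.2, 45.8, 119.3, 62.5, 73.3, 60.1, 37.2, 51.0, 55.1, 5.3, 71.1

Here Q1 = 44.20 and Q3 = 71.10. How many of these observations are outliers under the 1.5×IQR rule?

IQR = 26.90; fences at 44.20 − 40.35 = 3.85 and 71.10 + 40.35 = 111.45.
Outside the cutoffs: 2.4, 119.3, 126.4.

3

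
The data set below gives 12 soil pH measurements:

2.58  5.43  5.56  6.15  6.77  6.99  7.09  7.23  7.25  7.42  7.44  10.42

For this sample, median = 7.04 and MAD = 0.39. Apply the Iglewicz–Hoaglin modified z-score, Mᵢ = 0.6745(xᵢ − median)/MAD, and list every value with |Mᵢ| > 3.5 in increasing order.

2.58, 10.42

|Mᵢ| > 3.5 ⇔ |xᵢ − 7.04| > 3.5·0.39/0.6745 = 2.02.
So outliers lie outside [5.02, 9.06].
2.58: M = -7.71 → outlier.
10.42: M = 5.85 → outlier.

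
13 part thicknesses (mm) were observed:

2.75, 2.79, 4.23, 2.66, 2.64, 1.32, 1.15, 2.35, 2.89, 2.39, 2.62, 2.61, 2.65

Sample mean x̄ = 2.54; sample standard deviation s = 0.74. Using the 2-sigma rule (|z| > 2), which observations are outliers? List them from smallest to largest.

Cutoffs at x̄ ± 2s: 2.54 ± 2·0.74 = [1.06, 4.02].
4.23: z = 2.28, |z| > 2 → outlier.
Every other value lies within [1.06, 4.02].

4.23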